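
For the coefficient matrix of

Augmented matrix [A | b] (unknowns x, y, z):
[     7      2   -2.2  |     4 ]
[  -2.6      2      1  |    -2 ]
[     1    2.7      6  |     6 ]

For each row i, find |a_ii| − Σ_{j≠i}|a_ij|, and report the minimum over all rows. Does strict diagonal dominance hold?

-1.6

row 1: |7| − (2+2.2) = 2.8
row 2: |2| − (2.6+1) = -1.6
row 3: |6| − (1+2.7) = 2.3
minimum over rows = -1.6 → not strictly diagonally dominant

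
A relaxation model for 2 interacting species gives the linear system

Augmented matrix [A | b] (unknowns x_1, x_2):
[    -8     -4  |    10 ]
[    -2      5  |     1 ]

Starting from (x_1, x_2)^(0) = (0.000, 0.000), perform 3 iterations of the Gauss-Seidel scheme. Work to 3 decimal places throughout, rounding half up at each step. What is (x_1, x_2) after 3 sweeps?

(-1.130, -0.252)

Iteration 1:
  x_1 = (10 - (-4)·0.000) / (-8) = -1.250
  x_2 = (1 - (-2)·-1.250) / (5) = -0.300
Iteration 2:
  x_1 = (10 - (-4)·-0.300) / (-8) = -1.100
  x_2 = (1 - (-2)·-1.100) / (5) = -0.240
Iteration 3:
  x_1 = (10 - (-4)·-0.240) / (-8) = -1.130
  x_2 = (1 - (-2)·-1.130) / (5) = -0.252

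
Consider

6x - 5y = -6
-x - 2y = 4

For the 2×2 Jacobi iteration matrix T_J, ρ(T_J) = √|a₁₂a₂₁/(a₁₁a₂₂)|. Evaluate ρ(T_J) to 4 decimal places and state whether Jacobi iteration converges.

0.6455

a₁₂a₂₁/(a₁₁a₂₂) = (-5)·(-1) / ((6)·(-2)) = -0.416667
ρ = √|-0.416667| = √0.416667 = 0.6455
ρ < 1, so Jacobi converges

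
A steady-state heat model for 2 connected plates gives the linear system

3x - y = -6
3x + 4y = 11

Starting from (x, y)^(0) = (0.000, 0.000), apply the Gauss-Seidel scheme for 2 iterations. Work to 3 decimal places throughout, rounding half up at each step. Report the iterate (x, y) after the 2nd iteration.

Iteration 1:
  x = (-6 - (-1)·0.000) / (3) = -2.000
  y = (11 - (3)·-2.000) / (4) = 4.250
Iteration 2:
  x = (-6 - (-1)·4.250) / (3) = -0.583
  y = (11 - (3)·-0.583) / (4) = 3.187

(-0.583, 3.187)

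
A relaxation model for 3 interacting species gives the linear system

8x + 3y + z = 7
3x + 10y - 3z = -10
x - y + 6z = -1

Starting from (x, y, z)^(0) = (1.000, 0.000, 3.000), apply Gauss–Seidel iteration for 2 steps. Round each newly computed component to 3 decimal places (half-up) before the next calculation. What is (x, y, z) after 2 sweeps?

(1.005, -1.389, -0.566)

Iteration 1:
  x = (7 - (3)·0.000 - (1)·3.000) / (8) = 0.500
  y = (-10 - (3)·0.500 - (-3)·3.000) / (10) = -0.250
  z = (-1 - (1)·0.500 - (-1)·-0.250) / (6) = -0.292
Iteration 2:
  x = (7 - (3)·-0.250 - (1)·-0.292) / (8) = 1.005
  y = (-10 - (3)·1.005 - (-3)·-0.292) / (10) = -1.389
  z = (-1 - (1)·1.005 - (-1)·-1.389) / (6) = -0.566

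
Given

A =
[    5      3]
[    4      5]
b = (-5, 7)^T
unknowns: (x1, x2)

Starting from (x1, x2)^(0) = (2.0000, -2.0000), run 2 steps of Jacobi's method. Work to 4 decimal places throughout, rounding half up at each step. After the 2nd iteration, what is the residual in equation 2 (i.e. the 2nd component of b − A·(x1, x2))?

4.3200

Iteration 1:
  x1 = (-5 - (3)·-2.0000) / (5) = 0.2000
  x2 = (7 - (4)·2.0000) / (5) = -0.2000
Iteration 2:
  x1 = (-5 - (3)·-0.2000) / (5) = -0.8800
  x2 = (7 - (4)·0.2000) / (5) = 1.2400
Residual b − A·x = (-4.3200, 4.3200)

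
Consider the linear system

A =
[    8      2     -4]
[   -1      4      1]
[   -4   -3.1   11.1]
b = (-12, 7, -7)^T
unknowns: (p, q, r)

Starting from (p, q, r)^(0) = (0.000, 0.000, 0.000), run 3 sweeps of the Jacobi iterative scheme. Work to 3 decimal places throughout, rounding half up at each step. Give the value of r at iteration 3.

-1.014

Iteration 1:
  p = (-12 - (2)·0.000 - (-4)·0.000) / (8) = -1.500
  q = (7 - (-1)·0.000 - (1)·0.000) / (4) = 1.750
  r = (-7 - (-4)·0.000 - (-3.1)·0.000) / (11.1) = -0.631
Iteration 2:
  p = (-12 - (2)·1.750 - (-4)·-0.631) / (8) = -2.253
  q = (7 - (-1)·-1.500 - (1)·-0.631) / (4) = 1.533
  r = (-7 - (-4)·-1.500 - (-3.1)·1.750) / (11.1) = -0.682
Iteration 3:
  p = (-12 - (2)·1.533 - (-4)·-0.682) / (8) = -2.224
  q = (7 - (-1)·-2.253 - (1)·-0.682) / (4) = 1.357
  r = (-7 - (-4)·-2.253 - (-3.1)·1.533) / (11.1) = -1.014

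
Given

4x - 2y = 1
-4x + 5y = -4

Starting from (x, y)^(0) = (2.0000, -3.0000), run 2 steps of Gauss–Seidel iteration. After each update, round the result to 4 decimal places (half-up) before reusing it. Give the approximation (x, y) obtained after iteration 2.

Iteration 1:
  x = (1 - (-2)·-3.0000) / (4) = -1.2500
  y = (-4 - (-4)·-1.2500) / (5) = -1.8000
Iteration 2:
  x = (1 - (-2)·-1.8000) / (4) = -0.6500
  y = (-4 - (-4)·-0.6500) / (5) = -1.3200

(-0.6500, -1.3200)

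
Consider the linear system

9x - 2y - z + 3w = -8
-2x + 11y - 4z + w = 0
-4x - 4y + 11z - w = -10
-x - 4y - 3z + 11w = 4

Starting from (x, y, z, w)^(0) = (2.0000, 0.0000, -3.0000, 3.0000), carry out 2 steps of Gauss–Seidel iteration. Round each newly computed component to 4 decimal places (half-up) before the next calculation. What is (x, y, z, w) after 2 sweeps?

Iteration 1:
  x = (-8 - (-2)·0.0000 - (-1)·-3.0000 - (3)·3.0000) / (9) = -2.2222
  y = (0 - (-2)·-2.2222 - (-4)·-3.0000 - (1)·3.0000) / (11) = -1.7677
  z = (-10 - (-4)·-2.2222 - (-4)·-1.7677 - (-1)·3.0000) / (11) = -2.0872
  w = (4 - (-1)·-2.2222 - (-4)·-1.7677 - (-3)·-2.0872) / (11) = -1.0504
Iteration 2:
  x = (-8 - (-2)·-1.7677 - (-1)·-2.0872 - (3)·-1.0504) / (9) = -1.1635
  y = (0 - (-2)·-1.1635 - (-4)·-2.0872 - (1)·-1.0504) / (11) = -0.8750
  z = (-10 - (-4)·-1.1635 - (-4)·-0.8750 - (-1)·-1.0504) / (11) = -1.7459
  w = (4 - (-1)·-1.1635 - (-4)·-0.8750 - (-3)·-1.7459) / (11) = -0.5365

(-1.1635, -0.8750, -1.7459, -0.5365)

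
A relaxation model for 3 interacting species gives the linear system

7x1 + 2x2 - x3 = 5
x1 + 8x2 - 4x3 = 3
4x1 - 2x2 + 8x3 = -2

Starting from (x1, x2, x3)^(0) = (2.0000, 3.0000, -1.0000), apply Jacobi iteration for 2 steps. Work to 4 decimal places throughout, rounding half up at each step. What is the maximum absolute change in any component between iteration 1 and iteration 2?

1.0357

Iteration 1:
  x1 = (5 - (2)·3.0000 - (-1)·-1.0000) / (7) = -0.2857
  x2 = (3 - (1)·2.0000 - (-4)·-1.0000) / (8) = -0.3750
  x3 = (-2 - (4)·2.0000 - (-2)·3.0000) / (8) = -0.5000
Iteration 2:
  x1 = (5 - (2)·-0.3750 - (-1)·-0.5000) / (7) = 0.7500
  x2 = (3 - (1)·-0.2857 - (-4)·-0.5000) / (8) = 0.1607
  x3 = (-2 - (4)·-0.2857 - (-2)·-0.3750) / (8) = -0.2009
Change: (1.0357, 0.5357, 0.2991) → max |·| = 1.0357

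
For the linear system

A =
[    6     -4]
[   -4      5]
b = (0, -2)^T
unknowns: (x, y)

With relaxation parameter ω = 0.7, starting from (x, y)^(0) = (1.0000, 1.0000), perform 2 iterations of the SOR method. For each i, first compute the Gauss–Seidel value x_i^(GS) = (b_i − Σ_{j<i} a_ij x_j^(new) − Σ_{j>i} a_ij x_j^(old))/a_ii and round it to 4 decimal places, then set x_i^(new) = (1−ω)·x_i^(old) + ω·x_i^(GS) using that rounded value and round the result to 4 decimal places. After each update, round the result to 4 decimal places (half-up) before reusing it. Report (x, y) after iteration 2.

(0.4397, 0.1011)

Iteration 1:
  x: GS value = (0 - (-4)·1.0000) / (6) = 0.6667;  x ← (1−ω)·1.0000 + ω·0.6667 = 0.7667
  y: GS value = (-2 - (-4)·0.7667) / (5) = 0.2134;  y ← (1−ω)·1.0000 + ω·0.2134 = 0.4494
Iteration 2:
  x: GS value = (0 - (-4)·0.4494) / (6) = 0.2996;  x ← (1−ω)·0.7667 + ω·0.2996 = 0.4397
  y: GS value = (-2 - (-4)·0.4397) / (5) = -0.0482;  y ← (1−ω)·0.4494 + ω·-0.0482 = 0.1011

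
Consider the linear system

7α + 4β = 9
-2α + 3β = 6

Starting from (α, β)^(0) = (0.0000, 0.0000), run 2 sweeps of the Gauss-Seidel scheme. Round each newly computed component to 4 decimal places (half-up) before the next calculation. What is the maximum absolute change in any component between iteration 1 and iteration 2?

1.6326

Iteration 1:
  α = (9 - (4)·0.0000) / (7) = 1.2857
  β = (6 - (-2)·1.2857) / (3) = 2.8571
Iteration 2:
  α = (9 - (4)·2.8571) / (7) = -0.3469
  β = (6 - (-2)·-0.3469) / (3) = 1.7687
Change: (-1.6326, -1.0884) → max |·| = 1.6326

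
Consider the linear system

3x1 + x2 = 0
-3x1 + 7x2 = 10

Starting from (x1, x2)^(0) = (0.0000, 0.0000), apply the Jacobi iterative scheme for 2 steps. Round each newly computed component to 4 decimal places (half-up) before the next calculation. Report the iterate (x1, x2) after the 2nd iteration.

(-0.4762, 1.4286)

Iteration 1:
  x1 = (0 - (1)·0.0000) / (3) = 0.0000
  x2 = (10 - (-3)·0.0000) / (7) = 1.4286
Iteration 2:
  x1 = (0 - (1)·1.4286) / (3) = -0.4762
  x2 = (10 - (-3)·0.0000) / (7) = 1.4286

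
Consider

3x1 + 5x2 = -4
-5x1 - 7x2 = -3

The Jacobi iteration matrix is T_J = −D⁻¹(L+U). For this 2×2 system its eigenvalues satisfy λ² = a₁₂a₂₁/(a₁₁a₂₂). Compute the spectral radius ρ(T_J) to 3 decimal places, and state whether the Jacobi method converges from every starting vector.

1.091

a₁₂a₂₁/(a₁₁a₂₂) = (5)·(-5) / ((3)·(-7)) = 1.190476
ρ = √|1.190476| = √1.190476 = 1.091
ρ > 1, so Jacobi diverges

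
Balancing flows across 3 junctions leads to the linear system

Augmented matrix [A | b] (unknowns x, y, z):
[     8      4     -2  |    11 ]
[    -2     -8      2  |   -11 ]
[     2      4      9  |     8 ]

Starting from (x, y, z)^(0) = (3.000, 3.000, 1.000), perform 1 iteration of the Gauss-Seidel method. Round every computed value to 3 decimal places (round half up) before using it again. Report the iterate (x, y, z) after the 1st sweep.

Iteration 1:
  x = (11 - (4)·3.000 - (-2)·1.000) / (8) = 0.125
  y = (-11 - (-2)·0.125 - (2)·1.000) / (-8) = 1.594
  z = (8 - (2)·0.125 - (4)·1.594) / (9) = 0.153

(0.125, 1.594, 0.153)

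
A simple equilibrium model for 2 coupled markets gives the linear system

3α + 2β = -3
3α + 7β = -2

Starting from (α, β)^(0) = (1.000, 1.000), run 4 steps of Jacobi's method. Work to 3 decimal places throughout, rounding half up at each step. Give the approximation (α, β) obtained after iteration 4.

(-0.959, 0.265)

Iteration 1:
  α = (-3 - (2)·1.000) / (3) = -1.667
  β = (-2 - (3)·1.000) / (7) = -0.714
Iteration 2:
  α = (-3 - (2)·-0.714) / (3) = -0.524
  β = (-2 - (3)·-1.667) / (7) = 0.429
Iteration 3:
  α = (-3 - (2)·0.429) / (3) = -1.286
  β = (-2 - (3)·-0.524) / (7) = -0.061
Iteration 4:
  α = (-3 - (2)·-0.061) / (3) = -0.959
  β = (-2 - (3)·-1.286) / (7) = 0.265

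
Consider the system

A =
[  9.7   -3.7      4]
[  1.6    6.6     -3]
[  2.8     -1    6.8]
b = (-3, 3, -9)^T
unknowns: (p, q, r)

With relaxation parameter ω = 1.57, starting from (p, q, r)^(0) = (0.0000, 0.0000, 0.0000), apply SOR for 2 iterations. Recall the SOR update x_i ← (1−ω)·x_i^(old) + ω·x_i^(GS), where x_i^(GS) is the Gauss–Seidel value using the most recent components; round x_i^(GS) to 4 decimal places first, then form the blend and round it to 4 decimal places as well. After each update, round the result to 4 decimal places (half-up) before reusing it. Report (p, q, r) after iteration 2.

Iteration 1:
  p: GS value = (-3 - (-3.7)·0.0000 - (4)·0.0000) / (9.7) = -0.3093;  p ← (1−ω)·0.0000 + ω·-0.3093 = -0.4856
  q: GS value = (3 - (1.6)·-0.4856 - (-3)·0.0000) / (6.6) = 0.5723;  q ← (1−ω)·0.0000 + ω·0.5723 = 0.8985
  r: GS value = (-9 - (2.8)·-0.4856 - (-1)·0.8985) / (6.8) = -0.9914;  r ← (1−ω)·0.0000 + ω·-0.9914 = -1.5565
Iteration 2:
  p: GS value = (-3 - (-3.7)·0.8985 - (4)·-1.5565) / (9.7) = 0.6753;  p ← (1−ω)·-0.4856 + ω·0.6753 = 1.3370
  q: GS value = (3 - (1.6)·1.3370 - (-3)·-1.5565) / (6.6) = -0.5771;  q ← (1−ω)·0.8985 + ω·-0.5771 = -1.4182
  r: GS value = (-9 - (2.8)·1.3370 - (-1)·-1.4182) / (6.8) = -2.0826;  r ← (1−ω)·-1.5565 + ω·-2.0826 = -2.3825

(1.3370, -1.4182, -2.3825)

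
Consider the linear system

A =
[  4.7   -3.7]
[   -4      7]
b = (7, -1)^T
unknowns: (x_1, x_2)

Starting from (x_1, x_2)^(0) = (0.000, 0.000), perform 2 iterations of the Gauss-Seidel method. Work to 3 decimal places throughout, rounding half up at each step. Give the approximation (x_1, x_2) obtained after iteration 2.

(2.047, 1.027)

Iteration 1:
  x_1 = (7 - (-3.7)·0.000) / (4.7) = 1.489
  x_2 = (-1 - (-4)·1.489) / (7) = 0.708
Iteration 2:
  x_1 = (7 - (-3.7)·0.708) / (4.7) = 2.047
  x_2 = (-1 - (-4)·2.047) / (7) = 1.027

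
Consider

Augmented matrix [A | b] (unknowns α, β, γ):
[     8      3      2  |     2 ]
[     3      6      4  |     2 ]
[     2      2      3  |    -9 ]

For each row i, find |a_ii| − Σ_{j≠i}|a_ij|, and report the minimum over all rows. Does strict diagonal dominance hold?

-1

row 1: |8| − (3+2) = 3
row 2: |6| − (3+4) = -1
row 3: |3| − (2+2) = -1
minimum over rows = -1 → not strictly diagonally dominant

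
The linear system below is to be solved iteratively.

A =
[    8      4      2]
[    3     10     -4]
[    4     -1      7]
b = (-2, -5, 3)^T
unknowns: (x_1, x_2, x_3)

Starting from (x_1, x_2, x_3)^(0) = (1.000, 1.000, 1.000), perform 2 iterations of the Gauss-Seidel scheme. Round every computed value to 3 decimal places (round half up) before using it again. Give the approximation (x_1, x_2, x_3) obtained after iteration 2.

(-0.607, 0.094, 0.789)

Iteration 1:
  x_1 = (-2 - (4)·1.000 - (2)·1.000) / (8) = -1.000
  x_2 = (-5 - (3)·-1.000 - (-4)·1.000) / (10) = 0.200
  x_3 = (3 - (4)·-1.000 - (-1)·0.200) / (7) = 1.029
Iteration 2:
  x_1 = (-2 - (4)·0.200 - (2)·1.029) / (8) = -0.607
  x_2 = (-5 - (3)·-0.607 - (-4)·1.029) / (10) = 0.094
  x_3 = (3 - (4)·-0.607 - (-1)·0.094) / (7) = 0.789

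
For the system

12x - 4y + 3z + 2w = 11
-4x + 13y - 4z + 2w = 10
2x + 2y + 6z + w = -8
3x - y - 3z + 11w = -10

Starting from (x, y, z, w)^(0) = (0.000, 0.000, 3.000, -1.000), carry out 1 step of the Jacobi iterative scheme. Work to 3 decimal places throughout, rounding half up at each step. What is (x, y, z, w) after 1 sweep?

Iteration 1:
  x = (11 - (-4)·0.000 - (3)·3.000 - (2)·-1.000) / (12) = 0.333
  y = (10 - (-4)·0.000 - (-4)·3.000 - (2)·-1.000) / (13) = 1.846
  z = (-8 - (2)·0.000 - (2)·0.000 - (1)·-1.000) / (6) = -1.167
  w = (-10 - (3)·0.000 - (-1)·0.000 - (-3)·3.000) / (11) = -0.091

(0.333, 1.846, -1.167, -0.091)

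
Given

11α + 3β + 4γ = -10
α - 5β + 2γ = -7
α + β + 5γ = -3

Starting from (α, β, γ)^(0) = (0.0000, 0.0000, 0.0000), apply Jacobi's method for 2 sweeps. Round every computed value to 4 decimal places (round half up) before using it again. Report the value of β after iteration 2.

0.9782

Iteration 1:
  α = (-10 - (3)·0.0000 - (4)·0.0000) / (11) = -0.9091
  β = (-7 - (1)·0.0000 - (2)·0.0000) / (-5) = 1.4000
  γ = (-3 - (1)·0.0000 - (1)·0.0000) / (5) = -0.6000
Iteration 2:
  α = (-10 - (3)·1.4000 - (4)·-0.6000) / (11) = -1.0727
  β = (-7 - (1)·-0.9091 - (2)·-0.6000) / (-5) = 0.9782
  γ = (-3 - (1)·-0.9091 - (1)·1.4000) / (5) = -0.6982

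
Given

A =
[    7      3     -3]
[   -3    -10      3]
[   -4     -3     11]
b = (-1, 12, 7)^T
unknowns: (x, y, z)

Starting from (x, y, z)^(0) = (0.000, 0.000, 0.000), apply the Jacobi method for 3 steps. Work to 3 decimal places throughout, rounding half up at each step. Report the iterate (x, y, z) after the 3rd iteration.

Iteration 1:
  x = (-1 - (3)·0.000 - (-3)·0.000) / (7) = -0.143
  y = (12 - (-3)·0.000 - (3)·0.000) / (-10) = -1.200
  z = (7 - (-4)·0.000 - (-3)·0.000) / (11) = 0.636
Iteration 2:
  x = (-1 - (3)·-1.200 - (-3)·0.636) / (7) = 0.644
  y = (12 - (-3)·-0.143 - (3)·0.636) / (-10) = -0.966
  z = (7 - (-4)·-0.143 - (-3)·-1.200) / (11) = 0.257
Iteration 3:
  x = (-1 - (3)·-0.966 - (-3)·0.257) / (7) = 0.381
  y = (12 - (-3)·0.644 - (3)·0.257) / (-10) = -1.316
  z = (7 - (-4)·0.644 - (-3)·-0.966) / (11) = 0.607

(0.381, -1.316, 0.607)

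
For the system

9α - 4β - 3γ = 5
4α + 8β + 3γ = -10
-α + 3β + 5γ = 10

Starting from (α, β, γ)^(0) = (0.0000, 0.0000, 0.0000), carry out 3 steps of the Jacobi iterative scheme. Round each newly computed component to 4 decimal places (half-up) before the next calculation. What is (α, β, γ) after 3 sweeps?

(0.4969, -2.6563, 3.5000)

Iteration 1:
  α = (5 - (-4)·0.0000 - (-3)·0.0000) / (9) = 0.5556
  β = (-10 - (4)·0.0000 - (3)·0.0000) / (8) = -1.2500
  γ = (10 - (-1)·0.0000 - (3)·0.0000) / (5) = 2.0000
Iteration 2:
  α = (5 - (-4)·-1.2500 - (-3)·2.0000) / (9) = 0.6667
  β = (-10 - (4)·0.5556 - (3)·2.0000) / (8) = -2.2778
  γ = (10 - (-1)·0.5556 - (3)·-1.2500) / (5) = 2.8611
Iteration 3:
  α = (5 - (-4)·-2.2778 - (-3)·2.8611) / (9) = 0.4969
  β = (-10 - (4)·0.6667 - (3)·2.8611) / (8) = -2.6563
  γ = (10 - (-1)·0.6667 - (3)·-2.2778) / (5) = 3.5000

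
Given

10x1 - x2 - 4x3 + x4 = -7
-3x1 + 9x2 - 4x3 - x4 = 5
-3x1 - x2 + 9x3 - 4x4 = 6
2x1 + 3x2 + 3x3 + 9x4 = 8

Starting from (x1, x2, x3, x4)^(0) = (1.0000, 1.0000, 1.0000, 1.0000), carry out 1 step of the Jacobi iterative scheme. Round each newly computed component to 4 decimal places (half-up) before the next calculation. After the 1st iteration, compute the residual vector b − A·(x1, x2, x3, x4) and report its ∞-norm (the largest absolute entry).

Iteration 1:
  x1 = (-7 - (-1)·1.0000 - (-4)·1.0000 - (1)·1.0000) / (10) = -0.3000
  x2 = (5 - (-3)·1.0000 - (-4)·1.0000 - (-1)·1.0000) / (9) = 1.4444
  x3 = (6 - (-3)·1.0000 - (-1)·1.0000 - (-4)·1.0000) / (9) = 1.5556
  x4 = (8 - (2)·1.0000 - (3)·1.0000 - (3)·1.0000) / (9) = 0.0000
Residual b − A·x = (3.6668, -2.6772, -7.4560, -0.4000); ∞-norm = 7.4560

7.4560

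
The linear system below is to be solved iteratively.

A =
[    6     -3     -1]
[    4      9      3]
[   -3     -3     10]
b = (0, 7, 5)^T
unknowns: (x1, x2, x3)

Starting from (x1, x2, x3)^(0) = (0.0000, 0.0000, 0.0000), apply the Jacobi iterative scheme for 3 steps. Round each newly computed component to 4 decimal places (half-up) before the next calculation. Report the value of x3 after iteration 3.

0.8250

Iteration 1:
  x1 = (0 - (-3)·0.0000 - (-1)·0.0000) / (6) = 0.0000
  x2 = (7 - (4)·0.0000 - (3)·0.0000) / (9) = 0.7778
  x3 = (5 - (-3)·0.0000 - (-3)·0.0000) / (10) = 0.5000
Iteration 2:
  x1 = (0 - (-3)·0.7778 - (-1)·0.5000) / (6) = 0.4722
  x2 = (7 - (4)·0.0000 - (3)·0.5000) / (9) = 0.6111
  x3 = (5 - (-3)·0.0000 - (-3)·0.7778) / (10) = 0.7333
Iteration 3:
  x1 = (0 - (-3)·0.6111 - (-1)·0.7333) / (6) = 0.4278
  x2 = (7 - (4)·0.4722 - (3)·0.7333) / (9) = 0.3235
  x3 = (5 - (-3)·0.4722 - (-3)·0.6111) / (10) = 0.8250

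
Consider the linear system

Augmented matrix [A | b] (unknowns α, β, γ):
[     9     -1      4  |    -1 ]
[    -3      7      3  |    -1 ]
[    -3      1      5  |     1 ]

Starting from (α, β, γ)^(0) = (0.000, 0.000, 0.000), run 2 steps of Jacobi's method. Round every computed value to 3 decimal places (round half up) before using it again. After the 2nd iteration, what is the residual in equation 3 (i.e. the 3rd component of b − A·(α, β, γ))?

Iteration 1:
  α = (-1 - (-1)·0.000 - (4)·0.000) / (9) = -0.111
  β = (-1 - (-3)·0.000 - (3)·0.000) / (7) = -0.143
  γ = (1 - (-3)·0.000 - (1)·0.000) / (5) = 0.200
Iteration 2:
  α = (-1 - (-1)·-0.143 - (4)·0.200) / (9) = -0.216
  β = (-1 - (-3)·-0.111 - (3)·0.200) / (7) = -0.276
  γ = (1 - (-3)·-0.111 - (1)·-0.143) / (5) = 0.162
Residual b − A·x = (0.020, -0.202, -0.182)

-0.182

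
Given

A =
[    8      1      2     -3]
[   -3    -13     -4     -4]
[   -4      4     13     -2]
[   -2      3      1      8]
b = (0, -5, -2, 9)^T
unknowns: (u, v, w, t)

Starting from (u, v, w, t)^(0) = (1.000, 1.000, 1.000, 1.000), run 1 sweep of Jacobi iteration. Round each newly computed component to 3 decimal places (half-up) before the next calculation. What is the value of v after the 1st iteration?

-0.462

Iteration 1:
  u = (0 - (1)·1.000 - (2)·1.000 - (-3)·1.000) / (8) = 0.000
  v = (-5 - (-3)·1.000 - (-4)·1.000 - (-4)·1.000) / (-13) = -0.462
  w = (-2 - (-4)·1.000 - (4)·1.000 - (-2)·1.000) / (13) = 0.000
  t = (9 - (-2)·1.000 - (3)·1.000 - (1)·1.000) / (8) = 0.875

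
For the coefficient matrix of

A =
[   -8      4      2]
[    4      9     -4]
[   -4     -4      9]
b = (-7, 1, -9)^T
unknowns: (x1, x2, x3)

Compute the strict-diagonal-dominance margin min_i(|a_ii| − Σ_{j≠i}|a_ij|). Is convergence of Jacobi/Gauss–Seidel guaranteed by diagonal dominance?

row 1: |-8| − (4+2) = 2
row 2: |9| − (4+4) = 1
row 3: |9| − (4+4) = 1
minimum over rows = 1 → strictly diagonally dominant (convergence guaranteed)

1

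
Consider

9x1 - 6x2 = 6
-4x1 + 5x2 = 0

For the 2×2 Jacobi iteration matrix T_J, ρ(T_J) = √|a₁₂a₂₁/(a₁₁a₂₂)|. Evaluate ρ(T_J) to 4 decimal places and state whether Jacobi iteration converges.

a₁₂a₂₁/(a₁₁a₂₂) = (-6)·(-4) / ((9)·(5)) = 0.533333
ρ = √|0.533333| = √0.533333 = 0.7303
ρ < 1, so Jacobi converges

0.7303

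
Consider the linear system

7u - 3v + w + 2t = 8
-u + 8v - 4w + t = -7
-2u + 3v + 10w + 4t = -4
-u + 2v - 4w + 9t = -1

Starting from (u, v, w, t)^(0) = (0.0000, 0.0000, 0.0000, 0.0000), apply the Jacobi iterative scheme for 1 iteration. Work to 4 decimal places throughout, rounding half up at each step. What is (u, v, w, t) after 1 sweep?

Iteration 1:
  u = (8 - (-3)·0.0000 - (1)·0.0000 - (2)·0.0000) / (7) = 1.1429
  v = (-7 - (-1)·0.0000 - (-4)·0.0000 - (1)·0.0000) / (8) = -0.8750
  w = (-4 - (-2)·0.0000 - (3)·0.0000 - (4)·0.0000) / (10) = -0.4000
  t = (-1 - (-1)·0.0000 - (2)·0.0000 - (-4)·0.0000) / (9) = -0.1111

(1.1429, -0.8750, -0.4000, -0.1111)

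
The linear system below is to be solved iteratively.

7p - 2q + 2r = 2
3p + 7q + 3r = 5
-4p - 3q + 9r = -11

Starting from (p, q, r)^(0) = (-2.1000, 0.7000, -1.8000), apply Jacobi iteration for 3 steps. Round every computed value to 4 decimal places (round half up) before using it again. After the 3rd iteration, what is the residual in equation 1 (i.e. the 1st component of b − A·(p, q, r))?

Iteration 1:
  p = (2 - (-2)·0.7000 - (2)·-1.8000) / (7) = 1.0000
  q = (5 - (3)·-2.1000 - (3)·-1.8000) / (7) = 2.3857
  r = (-11 - (-4)·-2.1000 - (-3)·0.7000) / (9) = -1.9222
Iteration 2:
  p = (2 - (-2)·2.3857 - (2)·-1.9222) / (7) = 1.5165
  q = (5 - (3)·1.0000 - (3)·-1.9222) / (7) = 1.1095
  r = (-11 - (-4)·1.0000 - (-3)·2.3857) / (9) = 0.0175
Iteration 3:
  p = (2 - (-2)·1.1095 - (2)·0.0175) / (7) = 0.5977
  q = (5 - (3)·1.5165 - (3)·0.0175) / (7) = 0.0569
  r = (-11 - (-4)·1.5165 - (-3)·1.1095) / (9) = -0.1784
Residual b − A·x = (-1.7133, 3.3438, -6.8329)

-1.7133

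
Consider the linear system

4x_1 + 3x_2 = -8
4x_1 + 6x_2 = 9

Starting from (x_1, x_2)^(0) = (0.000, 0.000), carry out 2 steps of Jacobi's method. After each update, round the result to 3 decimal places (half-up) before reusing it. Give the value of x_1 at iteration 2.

Iteration 1:
  x_1 = (-8 - (3)·0.000) / (4) = -2.000
  x_2 = (9 - (4)·0.000) / (6) = 1.500
Iteration 2:
  x_1 = (-8 - (3)·1.500) / (4) = -3.125
  x_2 = (9 - (4)·-2.000) / (6) = 2.833

-3.125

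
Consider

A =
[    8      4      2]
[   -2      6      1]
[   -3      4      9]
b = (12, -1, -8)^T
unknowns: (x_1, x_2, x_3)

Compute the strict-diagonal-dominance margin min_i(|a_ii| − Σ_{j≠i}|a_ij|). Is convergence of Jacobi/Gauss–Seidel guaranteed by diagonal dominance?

row 1: |8| − (4+2) = 2
row 2: |6| − (2+1) = 3
row 3: |9| − (3+4) = 2
minimum over rows = 2 → strictly diagonally dominant (convergence guaranteed)

2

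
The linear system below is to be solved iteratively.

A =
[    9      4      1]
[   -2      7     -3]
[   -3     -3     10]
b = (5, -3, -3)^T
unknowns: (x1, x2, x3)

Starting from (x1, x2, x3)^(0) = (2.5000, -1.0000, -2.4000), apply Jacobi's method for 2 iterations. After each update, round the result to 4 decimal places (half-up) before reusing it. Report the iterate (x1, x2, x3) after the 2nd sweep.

(0.8691, -0.0024, -0.1429)

Iteration 1:
  x1 = (5 - (4)·-1.0000 - (1)·-2.4000) / (9) = 1.2667
  x2 = (-3 - (-2)·2.5000 - (-3)·-2.4000) / (7) = -0.7429
  x3 = (-3 - (-3)·2.5000 - (-3)·-1.0000) / (10) = 0.1500
Iteration 2:
  x1 = (5 - (4)·-0.7429 - (1)·0.1500) / (9) = 0.8691
  x2 = (-3 - (-2)·1.2667 - (-3)·0.1500) / (7) = -0.0024
  x3 = (-3 - (-3)·1.2667 - (-3)·-0.7429) / (10) = -0.1429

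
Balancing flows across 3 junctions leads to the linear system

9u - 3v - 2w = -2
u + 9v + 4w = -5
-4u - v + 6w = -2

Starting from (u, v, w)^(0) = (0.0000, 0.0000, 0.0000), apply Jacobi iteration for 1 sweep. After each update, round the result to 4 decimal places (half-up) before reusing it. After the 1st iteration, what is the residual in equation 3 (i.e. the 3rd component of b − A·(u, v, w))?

Iteration 1:
  u = (-2 - (-3)·0.0000 - (-2)·0.0000) / (9) = -0.2222
  v = (-5 - (1)·0.0000 - (4)·0.0000) / (9) = -0.5556
  w = (-2 - (-4)·0.0000 - (-1)·0.0000) / (6) = -0.3333
Residual b − A·x = (-2.3336, 1.5558, -1.4446)

-1.4446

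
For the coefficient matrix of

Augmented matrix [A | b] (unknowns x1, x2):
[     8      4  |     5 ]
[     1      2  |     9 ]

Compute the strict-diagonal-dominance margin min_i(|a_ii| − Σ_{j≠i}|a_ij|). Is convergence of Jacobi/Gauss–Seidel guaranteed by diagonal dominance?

1

row 1: |8| − (4) = 4
row 2: |2| − (1) = 1
minimum over rows = 1 → strictly diagonally dominant (convergence guaranteed)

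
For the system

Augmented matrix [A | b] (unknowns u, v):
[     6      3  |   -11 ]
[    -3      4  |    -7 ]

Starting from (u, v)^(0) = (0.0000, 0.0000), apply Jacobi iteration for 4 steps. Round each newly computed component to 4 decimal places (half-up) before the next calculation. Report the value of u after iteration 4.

Iteration 1:
  u = (-11 - (3)·0.0000) / (6) = -1.8333
  v = (-7 - (-3)·0.0000) / (4) = -1.7500
Iteration 2:
  u = (-11 - (3)·-1.7500) / (6) = -0.9583
  v = (-7 - (-3)·-1.8333) / (4) = -3.1250
Iteration 3:
  u = (-11 - (3)·-3.1250) / (6) = -0.2708
  v = (-7 - (-3)·-0.9583) / (4) = -2.4687
Iteration 4:
  u = (-11 - (3)·-2.4687) / (6) = -0.5990
  v = (-7 - (-3)·-0.2708) / (4) = -1.9531

-0.5990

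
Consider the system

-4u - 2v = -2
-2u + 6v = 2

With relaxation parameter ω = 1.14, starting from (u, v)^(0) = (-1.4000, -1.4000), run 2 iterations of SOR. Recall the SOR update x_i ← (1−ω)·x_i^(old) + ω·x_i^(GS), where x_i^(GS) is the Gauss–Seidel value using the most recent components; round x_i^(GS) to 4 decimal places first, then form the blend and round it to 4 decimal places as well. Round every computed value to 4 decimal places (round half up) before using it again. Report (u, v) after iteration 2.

Iteration 1:
  u: GS value = (-2 - (-2)·-1.4000) / (-4) = 1.2000;  u ← (1−ω)·-1.4000 + ω·1.2000 = 1.5640
  v: GS value = (2 - (-2)·1.5640) / (6) = 0.8547;  v ← (1−ω)·-1.4000 + ω·0.8547 = 1.1704
Iteration 2:
  u: GS value = (-2 - (-2)·1.1704) / (-4) = -0.0852;  u ← (1−ω)·1.5640 + ω·-0.0852 = -0.3161
  v: GS value = (2 - (-2)·-0.3161) / (6) = 0.2280;  v ← (1−ω)·1.1704 + ω·0.2280 = 0.0961

(-0.3161, 0.0961)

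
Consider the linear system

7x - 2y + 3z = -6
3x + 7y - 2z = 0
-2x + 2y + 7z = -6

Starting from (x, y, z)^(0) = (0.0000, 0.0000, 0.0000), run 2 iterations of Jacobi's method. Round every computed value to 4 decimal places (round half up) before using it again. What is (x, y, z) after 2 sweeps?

(-0.4898, 0.1224, -1.1020)

Iteration 1:
  x = (-6 - (-2)·0.0000 - (3)·0.0000) / (7) = -0.8571
  y = (0 - (3)·0.0000 - (-2)·0.0000) / (7) = 0.0000
  z = (-6 - (-2)·0.0000 - (2)·0.0000) / (7) = -0.8571
Iteration 2:
  x = (-6 - (-2)·0.0000 - (3)·-0.8571) / (7) = -0.4898
  y = (0 - (3)·-0.8571 - (-2)·-0.8571) / (7) = 0.1224
  z = (-6 - (-2)·-0.8571 - (2)·0.0000) / (7) = -1.1020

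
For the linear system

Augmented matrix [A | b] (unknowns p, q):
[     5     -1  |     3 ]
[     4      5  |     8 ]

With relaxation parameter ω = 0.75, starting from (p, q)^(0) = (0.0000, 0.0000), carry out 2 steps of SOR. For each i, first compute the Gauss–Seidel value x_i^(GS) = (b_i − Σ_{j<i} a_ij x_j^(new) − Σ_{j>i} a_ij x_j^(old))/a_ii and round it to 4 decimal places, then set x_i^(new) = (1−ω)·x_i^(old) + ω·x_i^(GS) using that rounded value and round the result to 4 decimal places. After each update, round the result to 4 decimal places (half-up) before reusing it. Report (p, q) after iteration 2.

(0.7020, 1.0113)

Iteration 1:
  p: GS value = (3 - (-1)·0.0000) / (5) = 0.6000;  p ← (1−ω)·0.0000 + ω·0.6000 = 0.4500
  q: GS value = (8 - (4)·0.4500) / (5) = 1.2400;  q ← (1−ω)·0.0000 + ω·1.2400 = 0.9300
Iteration 2:
  p: GS value = (3 - (-1)·0.9300) / (5) = 0.7860;  p ← (1−ω)·0.4500 + ω·0.7860 = 0.7020
  q: GS value = (8 - (4)·0.7020) / (5) = 1.0384;  q ← (1−ω)·0.9300 + ω·1.0384 = 1.0113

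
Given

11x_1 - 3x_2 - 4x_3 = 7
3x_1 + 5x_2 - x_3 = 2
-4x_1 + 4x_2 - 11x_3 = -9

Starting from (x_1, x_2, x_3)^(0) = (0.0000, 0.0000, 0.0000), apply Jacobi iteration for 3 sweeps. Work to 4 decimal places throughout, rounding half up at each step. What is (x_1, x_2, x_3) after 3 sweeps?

Iteration 1:
  x_1 = (7 - (-3)·0.0000 - (-4)·0.0000) / (11) = 0.6364
  x_2 = (2 - (3)·0.0000 - (-1)·0.0000) / (5) = 0.4000
  x_3 = (-9 - (-4)·0.0000 - (4)·0.0000) / (-11) = 0.8182
Iteration 2:
  x_1 = (7 - (-3)·0.4000 - (-4)·0.8182) / (11) = 1.0430
  x_2 = (2 - (3)·0.6364 - (-1)·0.8182) / (5) = 0.1818
  x_3 = (-9 - (-4)·0.6364 - (4)·0.4000) / (-11) = 0.7322
Iteration 3:
  x_1 = (7 - (-3)·0.1818 - (-4)·0.7322) / (11) = 0.9522
  x_2 = (2 - (3)·1.0430 - (-1)·0.7322) / (5) = -0.0794
  x_3 = (-9 - (-4)·1.0430 - (4)·0.1818) / (-11) = 0.5050

(0.9522, -0.0794, 0.5050)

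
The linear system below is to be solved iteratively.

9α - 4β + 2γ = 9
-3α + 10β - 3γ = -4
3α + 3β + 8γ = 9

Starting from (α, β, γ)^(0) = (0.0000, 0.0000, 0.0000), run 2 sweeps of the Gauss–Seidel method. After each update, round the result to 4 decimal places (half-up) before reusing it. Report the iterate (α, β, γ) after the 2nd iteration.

(0.7806, 0.0704, 0.8059)

Iteration 1:
  α = (9 - (-4)·0.0000 - (2)·0.0000) / (9) = 1.0000
  β = (-4 - (-3)·1.0000 - (-3)·0.0000) / (10) = -0.1000
  γ = (9 - (3)·1.0000 - (3)·-0.1000) / (8) = 0.7875
Iteration 2:
  α = (9 - (-4)·-0.1000 - (2)·0.7875) / (9) = 0.7806
  β = (-4 - (-3)·0.7806 - (-3)·0.7875) / (10) = 0.0704
  γ = (9 - (3)·0.7806 - (3)·0.0704) / (8) = 0.8059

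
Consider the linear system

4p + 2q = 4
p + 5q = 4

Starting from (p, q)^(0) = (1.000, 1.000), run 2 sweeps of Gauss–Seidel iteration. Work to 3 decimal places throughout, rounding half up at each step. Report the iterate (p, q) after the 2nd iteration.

Iteration 1:
  p = (4 - (2)·1.000) / (4) = 0.500
  q = (4 - (1)·0.500) / (5) = 0.700
Iteration 2:
  p = (4 - (2)·0.700) / (4) = 0.650
  q = (4 - (1)·0.650) / (5) = 0.670

(0.650, 0.670)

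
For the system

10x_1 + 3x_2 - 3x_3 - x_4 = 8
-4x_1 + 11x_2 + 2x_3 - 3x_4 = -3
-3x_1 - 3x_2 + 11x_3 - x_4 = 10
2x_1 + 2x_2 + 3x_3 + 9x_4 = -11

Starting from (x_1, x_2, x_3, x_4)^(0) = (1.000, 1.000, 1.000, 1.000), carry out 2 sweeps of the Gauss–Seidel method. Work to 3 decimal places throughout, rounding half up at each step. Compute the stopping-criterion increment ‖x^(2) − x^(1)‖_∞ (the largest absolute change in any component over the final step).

Iteration 1:
  x_1 = (8 - (3)·1.000 - (-3)·1.000 - (-1)·1.000) / (10) = 0.900
  x_2 = (-3 - (-4)·0.900 - (2)·1.000 - (-3)·1.000) / (11) = 0.145
  x_3 = (10 - (-3)·0.900 - (-3)·0.145 - (-1)·1.000) / (11) = 1.285
  x_4 = (-11 - (2)·0.900 - (2)·0.145 - (3)·1.285) / (9) = -1.883
Iteration 2:
  x_1 = (8 - (3)·0.145 - (-3)·1.285 - (-1)·-1.883) / (10) = 0.954
  x_2 = (-3 - (-4)·0.954 - (2)·1.285 - (-3)·-1.883) / (11) = -0.673
  x_3 = (10 - (-3)·0.954 - (-3)·-0.673 - (-1)·-1.883) / (11) = 0.815
  x_4 = (-11 - (2)·0.954 - (2)·-0.673 - (3)·0.815) / (9) = -1.556
Change: (0.054, -0.818, -0.470, 0.327) → max |·| = 0.818

0.818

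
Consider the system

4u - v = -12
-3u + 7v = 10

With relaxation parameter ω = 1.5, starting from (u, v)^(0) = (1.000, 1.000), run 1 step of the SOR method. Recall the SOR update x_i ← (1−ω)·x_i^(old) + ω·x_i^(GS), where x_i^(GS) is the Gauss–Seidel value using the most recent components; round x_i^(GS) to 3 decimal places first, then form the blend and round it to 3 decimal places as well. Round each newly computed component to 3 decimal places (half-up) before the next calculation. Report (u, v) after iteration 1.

Iteration 1:
  u: GS value = (-12 - (-1)·1.000) / (4) = -2.750;  u ← (1−ω)·1.000 + ω·-2.750 = -4.625
  v: GS value = (10 - (-3)·-4.625) / (7) = -0.554;  v ← (1−ω)·1.000 + ω·-0.554 = -1.331

(-4.625, -1.331)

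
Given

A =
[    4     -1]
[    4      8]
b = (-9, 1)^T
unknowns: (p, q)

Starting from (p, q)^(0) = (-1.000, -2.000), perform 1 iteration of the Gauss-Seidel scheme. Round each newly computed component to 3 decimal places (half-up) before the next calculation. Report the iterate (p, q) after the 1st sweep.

(-2.750, 1.500)

Iteration 1:
  p = (-9 - (-1)·-2.000) / (4) = -2.750
  q = (1 - (4)·-2.750) / (8) = 1.500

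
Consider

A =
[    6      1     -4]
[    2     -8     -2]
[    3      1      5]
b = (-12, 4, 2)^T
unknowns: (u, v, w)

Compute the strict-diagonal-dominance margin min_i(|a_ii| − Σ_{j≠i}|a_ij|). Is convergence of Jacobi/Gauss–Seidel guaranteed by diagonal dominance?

1

row 1: |6| − (1+4) = 1
row 2: |-8| − (2+2) = 4
row 3: |5| − (3+1) = 1
minimum over rows = 1 → strictly diagonally dominant (convergence guaranteed)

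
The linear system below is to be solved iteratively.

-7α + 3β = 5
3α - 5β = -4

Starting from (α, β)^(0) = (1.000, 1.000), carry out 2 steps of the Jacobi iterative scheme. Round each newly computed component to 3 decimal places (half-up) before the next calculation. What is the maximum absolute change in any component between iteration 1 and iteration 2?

Iteration 1:
  α = (5 - (3)·1.000) / (-7) = -0.286
  β = (-4 - (3)·1.000) / (-5) = 1.400
Iteration 2:
  α = (5 - (3)·1.400) / (-7) = -0.114
  β = (-4 - (3)·-0.286) / (-5) = 0.628
Change: (0.172, -0.772) → max |·| = 0.772

0.772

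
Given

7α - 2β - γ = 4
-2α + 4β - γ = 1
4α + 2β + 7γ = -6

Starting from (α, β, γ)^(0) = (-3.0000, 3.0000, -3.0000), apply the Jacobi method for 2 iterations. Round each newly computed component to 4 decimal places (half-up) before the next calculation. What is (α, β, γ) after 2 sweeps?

Iteration 1:
  α = (4 - (-2)·3.0000 - (-1)·-3.0000) / (7) = 1.0000
  β = (1 - (-2)·-3.0000 - (-1)·-3.0000) / (4) = -2.0000
  γ = (-6 - (4)·-3.0000 - (2)·3.0000) / (7) = 0.0000
Iteration 2:
  α = (4 - (-2)·-2.0000 - (-1)·0.0000) / (7) = 0.0000
  β = (1 - (-2)·1.0000 - (-1)·0.0000) / (4) = 0.7500
  γ = (-6 - (4)·1.0000 - (2)·-2.0000) / (7) = -0.8571

(0.0000, 0.7500, -0.8571)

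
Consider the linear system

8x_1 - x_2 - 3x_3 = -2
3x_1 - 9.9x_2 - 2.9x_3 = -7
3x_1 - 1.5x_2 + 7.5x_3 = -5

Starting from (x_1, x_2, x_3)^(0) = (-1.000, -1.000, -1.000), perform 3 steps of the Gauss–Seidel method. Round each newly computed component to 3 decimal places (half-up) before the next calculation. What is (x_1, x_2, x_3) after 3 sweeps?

(-0.325, 0.736, -0.389)

Iteration 1:
  x_1 = (-2 - (-1)·-1.000 - (-3)·-1.000) / (8) = -0.750
  x_2 = (-7 - (3)·-0.750 - (-2.9)·-1.000) / (-9.9) = 0.773
  x_3 = (-5 - (3)·-0.750 - (-1.5)·0.773) / (7.5) = -0.212
Iteration 2:
  x_1 = (-2 - (-1)·0.773 - (-3)·-0.212) / (8) = -0.233
  x_2 = (-7 - (3)·-0.233 - (-2.9)·-0.212) / (-9.9) = 0.699
  x_3 = (-5 - (3)·-0.233 - (-1.5)·0.699) / (7.5) = -0.434
Iteration 3:
  x_1 = (-2 - (-1)·0.699 - (-3)·-0.434) / (8) = -0.325
  x_2 = (-7 - (3)·-0.325 - (-2.9)·-0.434) / (-9.9) = 0.736
  x_3 = (-5 - (3)·-0.325 - (-1.5)·0.736) / (7.5) = -0.389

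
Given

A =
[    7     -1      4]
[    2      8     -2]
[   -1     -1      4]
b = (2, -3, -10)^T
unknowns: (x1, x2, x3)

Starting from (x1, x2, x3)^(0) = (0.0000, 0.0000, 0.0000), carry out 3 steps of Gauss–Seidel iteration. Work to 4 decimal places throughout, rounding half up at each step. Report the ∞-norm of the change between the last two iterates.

Iteration 1:
  x1 = (2 - (-1)·0.0000 - (4)·0.0000) / (7) = 0.2857
  x2 = (-3 - (2)·0.2857 - (-2)·0.0000) / (8) = -0.4464
  x3 = (-10 - (-1)·0.2857 - (-1)·-0.4464) / (4) = -2.5402
Iteration 2:
  x1 = (2 - (-1)·-0.4464 - (4)·-2.5402) / (7) = 1.6735
  x2 = (-3 - (2)·1.6735 - (-2)·-2.5402) / (8) = -1.4284
  x3 = (-10 - (-1)·1.6735 - (-1)·-1.4284) / (4) = -2.4387
Iteration 3:
  x1 = (2 - (-1)·-1.4284 - (4)·-2.4387) / (7) = 1.4752
  x2 = (-3 - (2)·1.4752 - (-2)·-2.4387) / (8) = -1.3535
  x3 = (-10 - (-1)·1.4752 - (-1)·-1.3535) / (4) = -2.4696
Change: (-0.1983, 0.0749, -0.0309) → max |·| = 0.1983

0.1983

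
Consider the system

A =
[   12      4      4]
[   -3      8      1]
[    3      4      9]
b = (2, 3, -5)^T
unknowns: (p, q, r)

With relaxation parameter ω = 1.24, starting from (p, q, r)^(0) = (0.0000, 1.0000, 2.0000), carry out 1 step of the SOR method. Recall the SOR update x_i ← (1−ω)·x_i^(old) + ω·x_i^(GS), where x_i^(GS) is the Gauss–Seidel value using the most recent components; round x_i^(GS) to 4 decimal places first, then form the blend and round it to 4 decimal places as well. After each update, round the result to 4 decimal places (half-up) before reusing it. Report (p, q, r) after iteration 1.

(-1.0333, -0.5655, -0.4302)

Iteration 1:
  p: GS value = (2 - (4)·1.0000 - (4)·2.0000) / (12) = -0.8333;  p ← (1−ω)·0.0000 + ω·-0.8333 = -1.0333
  q: GS value = (3 - (-3)·-1.0333 - (1)·2.0000) / (8) = -0.2625;  q ← (1−ω)·1.0000 + ω·-0.2625 = -0.5655
  r: GS value = (-5 - (3)·-1.0333 - (4)·-0.5655) / (9) = 0.0402;  r ← (1−ω)·2.0000 + ω·0.0402 = -0.4302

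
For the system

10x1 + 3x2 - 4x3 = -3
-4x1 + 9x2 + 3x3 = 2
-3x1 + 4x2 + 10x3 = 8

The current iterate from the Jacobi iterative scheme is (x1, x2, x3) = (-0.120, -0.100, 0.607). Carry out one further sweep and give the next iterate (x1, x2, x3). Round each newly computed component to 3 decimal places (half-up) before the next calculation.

One sweep:
  x1 = (-3 - (3)·-0.100 - (-4)·0.607) / (10) = -0.027
  x2 = (2 - (-4)·-0.120 - (3)·0.607) / (9) = -0.033
  x3 = (8 - (-3)·-0.120 - (4)·-0.100) / (10) = 0.804

(-0.027, -0.033, 0.804)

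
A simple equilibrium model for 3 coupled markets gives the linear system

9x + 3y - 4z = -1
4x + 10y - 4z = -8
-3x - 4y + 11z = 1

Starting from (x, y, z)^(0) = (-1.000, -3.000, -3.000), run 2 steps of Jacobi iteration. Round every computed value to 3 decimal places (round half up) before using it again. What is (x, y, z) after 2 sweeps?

(-0.144, -1.132, -0.612)

Iteration 1:
  x = (-1 - (3)·-3.000 - (-4)·-3.000) / (9) = -0.444
  y = (-8 - (4)·-1.000 - (-4)·-3.000) / (10) = -1.600
  z = (1 - (-3)·-1.000 - (-4)·-3.000) / (11) = -1.273
Iteration 2:
  x = (-1 - (3)·-1.600 - (-4)·-1.273) / (9) = -0.144
  y = (-8 - (4)·-0.444 - (-4)·-1.273) / (10) = -1.132
  z = (1 - (-3)·-0.444 - (-4)·-1.600) / (11) = -0.612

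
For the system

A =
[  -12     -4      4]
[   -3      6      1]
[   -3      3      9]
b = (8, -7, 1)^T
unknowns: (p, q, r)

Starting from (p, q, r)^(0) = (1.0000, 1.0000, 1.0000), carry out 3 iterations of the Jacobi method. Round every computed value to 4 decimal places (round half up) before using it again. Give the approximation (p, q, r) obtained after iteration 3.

Iteration 1:
  p = (8 - (-4)·1.0000 - (4)·1.0000) / (-12) = -0.6667
  q = (-7 - (-3)·1.0000 - (1)·1.0000) / (6) = -0.8333
  r = (1 - (-3)·1.0000 - (3)·1.0000) / (9) = 0.1111
Iteration 2:
  p = (8 - (-4)·-0.8333 - (4)·0.1111) / (-12) = -0.3519
  q = (-7 - (-3)·-0.6667 - (1)·0.1111) / (6) = -1.5185
  r = (1 - (-3)·-0.6667 - (3)·-0.8333) / (9) = 0.1666
Iteration 3:
  p = (8 - (-4)·-1.5185 - (4)·0.1666) / (-12) = -0.1050
  q = (-7 - (-3)·-0.3519 - (1)·0.1666) / (6) = -1.3704
  r = (1 - (-3)·-0.3519 - (3)·-1.5185) / (9) = 0.5000

(-0.1050, -1.3704, 0.5000)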